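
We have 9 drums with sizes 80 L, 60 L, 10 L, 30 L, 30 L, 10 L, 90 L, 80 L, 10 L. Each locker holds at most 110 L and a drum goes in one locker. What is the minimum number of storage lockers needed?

Total = 90 + 80 + 80 + 60 + 30 + 30 + 10 + 10 + 10 = 400 L.
Lower bound: ⌈400/110⌉ = 4 storage lockers.
A packing using 4 storage lockers:
  locker 1: 90 + 10 + 10 = 110
  locker 2: 80 + 30 = 110
  locker 3: 80 + 30 = 110
  locker 4: 60 + 10 = 70
This matches the lower bound, so 4 is optimal.

4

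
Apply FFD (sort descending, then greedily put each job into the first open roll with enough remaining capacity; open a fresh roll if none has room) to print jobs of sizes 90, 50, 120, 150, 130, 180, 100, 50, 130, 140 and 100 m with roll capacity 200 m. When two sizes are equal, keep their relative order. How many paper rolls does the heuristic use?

8

Sorted descending: 180, 150, 140, 130, 130, 120, 100, 100, 90, 50, 50.
  180 → roll 1 (new)  [load 180/200]
  150 → roll 2 (new)  [load 150/200]
  140 → roll 3 (new)  [load 140/200]
  130 → roll 4 (new)  [load 130/200]
  130 → roll 5 (new)  [load 130/200]
  120 → roll 6 (new)  [load 120/200]
  100 → roll 7 (new)  [load 100/200]
  100 → roll 7  [load 200/200]
  90 → roll 8 (new)  [load 90/200]
  50 → roll 2  [load 200/200]
  50 → roll 3  [load 190/200]
8 paper rolls opened.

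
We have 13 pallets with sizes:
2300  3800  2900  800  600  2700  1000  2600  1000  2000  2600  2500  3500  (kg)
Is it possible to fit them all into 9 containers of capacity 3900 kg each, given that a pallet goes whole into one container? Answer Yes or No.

A valid assignment using 9 containers:
  container 1: 3800 = 3800
  container 2: 3500 = 3500
  container 3: 2900 + 1000 = 3900
  container 4: 2700 + 1000 = 3700
  container 5: 2600 + 800 = 3400
  container 6: 2600 + 600 = 3200
  container 7: 2500 = 2500
  container 8: 2300 = 2300
  container 9: 2000 = 2000
Every load is within 3900 kg, so 9 containers suffice.

Yes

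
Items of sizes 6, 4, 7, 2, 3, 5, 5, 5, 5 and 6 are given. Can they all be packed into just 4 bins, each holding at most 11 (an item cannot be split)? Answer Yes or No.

Total = 48; ⌈48/11⌉ = 5.
At least 5 bins are required, but only 4 are allowed.

No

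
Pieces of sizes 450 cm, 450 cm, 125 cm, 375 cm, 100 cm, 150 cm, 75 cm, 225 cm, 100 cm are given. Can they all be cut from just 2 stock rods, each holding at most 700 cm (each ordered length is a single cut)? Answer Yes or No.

Total = 2050 cm; ⌈2050/700⌉ = 3.
At least 3 stock rods are required, but only 2 are allowed.

No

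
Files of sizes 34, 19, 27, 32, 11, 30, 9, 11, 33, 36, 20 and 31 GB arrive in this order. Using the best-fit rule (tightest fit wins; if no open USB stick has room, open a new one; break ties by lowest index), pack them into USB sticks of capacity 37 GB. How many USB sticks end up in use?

  34 → USB stick 1 (new)  [load 34/37]
  19 → USB stick 2 (new)  [load 19/37]
  27 → USB stick 3 (new)  [load 27/37]
  32 → USB stick 4 (new)  [load 32/37]
  11 → USB stick 2  [load 30/37]
  30 → USB stick 5 (new)  [load 30/37]
  9 → USB stick 3  [load 36/37]
  11 → USB stick 6 (new)  [load 11/37]
  33 → USB stick 7 (new)  [load 33/37]
  36 → USB stick 8 (new)  [load 36/37]
  20 → USB stick 6  [load 31/37]
  31 → USB stick 9 (new)  [load 31/37]
9 USB sticks opened.

9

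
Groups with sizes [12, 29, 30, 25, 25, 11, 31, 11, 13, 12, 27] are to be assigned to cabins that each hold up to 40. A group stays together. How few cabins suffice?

Total = 31 + 30 + 29 + 27 + 25 + 25 + 13 + 12 + 12 + 11 + 11 = 226.
Lower bound: ⌈226/40⌉ = 6 cabins.
A packing using 7 cabins:
  cabin 1: 31 = 31
  cabin 2: 30 = 30
  cabin 3: 29 + 11 = 40
  cabin 4: 27 + 13 = 40
  cabin 5: 25 + 12 = 37
  cabin 6: 25 + 12 = 37
  cabin 7: 11 = 11
No arrangement into 6 cabins stays within capacity, so 7 is optimal.

7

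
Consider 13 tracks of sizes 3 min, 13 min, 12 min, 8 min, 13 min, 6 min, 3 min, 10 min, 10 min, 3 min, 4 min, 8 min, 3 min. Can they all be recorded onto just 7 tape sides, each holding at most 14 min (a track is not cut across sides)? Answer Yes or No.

Total = 96 min; ⌈96/14⌉ = 7.
The bound of 7 does not rule out 7, but exhaustive search shows no assignment into 7 tape sides of capacity 14 min exists — the minimum is 8.

No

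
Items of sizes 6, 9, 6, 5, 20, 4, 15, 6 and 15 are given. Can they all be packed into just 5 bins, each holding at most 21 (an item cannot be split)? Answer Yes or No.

A valid assignment using 5 bins:
  bin 1: 20 = 20
  bin 2: 15 + 6 = 21
  bin 3: 15 + 6 = 21
  bin 4: 9 + 6 + 5 = 20
  bin 5: 4 = 4
Every load is within 21, so 5 bins suffice.

Yes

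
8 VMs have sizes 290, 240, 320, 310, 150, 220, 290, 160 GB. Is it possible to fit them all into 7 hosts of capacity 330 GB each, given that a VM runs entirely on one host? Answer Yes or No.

A valid assignment using 7 hosts:
  host 1: 320 = 320
  host 2: 310 = 310
  host 3: 290 = 290
  host 4: 290 = 290
  host 5: 240 = 240
  host 6: 220 = 220
  host 7: 160 + 150 = 310
Every load is within 330 GB, so 7 hosts suffice.

Yes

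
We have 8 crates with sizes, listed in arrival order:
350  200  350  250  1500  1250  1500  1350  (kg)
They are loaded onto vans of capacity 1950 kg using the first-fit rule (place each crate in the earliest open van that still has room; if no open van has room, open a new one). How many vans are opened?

  350 → van 1 (new)  [load 350/1950]
  200 → van 1  [load 550/1950]
  350 → van 1  [load 900/1950]
  250 → van 1  [load 1150/1950]
  1500 → van 2 (new)  [load 1500/1950]
  1250 → van 3 (new)  [load 1250/1950]
  1500 → van 4 (new)  [load 1500/1950]
  1350 → van 5 (new)  [load 1350/1950]
5 vans opened.

5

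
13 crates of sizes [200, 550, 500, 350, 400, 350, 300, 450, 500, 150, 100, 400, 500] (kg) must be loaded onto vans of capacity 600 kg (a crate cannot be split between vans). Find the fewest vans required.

10

Total = 550 + 500 + 500 + 500 + 450 + 400 + 400 + 350 + 350 + 300 + 200 + 150 + 100 = 4750 kg.
Lower bound: ⌈4750/600⌉ = 8 vans.
Also, 9 crates each exceed 300 kg, and no two of those can share a van, so at least 9 vans are needed.
A packing using 10 vans:
  van 1: 550 = 550
  van 2: 500 + 100 = 600
  van 3: 500 = 500
  van 4: 500 = 500
  van 5: 450 + 150 = 600
  van 6: 400 + 200 = 600
  van 7: 400 = 400
  van 8: 350 = 350
  van 9: 350 = 350
  van 10: 300 = 300
No arrangement into 9 vans stays within capacity, so 10 is optimal.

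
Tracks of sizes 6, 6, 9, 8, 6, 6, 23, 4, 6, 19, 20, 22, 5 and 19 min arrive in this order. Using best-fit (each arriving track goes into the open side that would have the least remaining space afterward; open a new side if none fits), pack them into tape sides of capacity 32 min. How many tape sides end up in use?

  6 → side 1 (new)  [load 6/32]
  6 → side 1  [load 12/32]
  9 → side 1  [load 21/32]
  8 → side 1  [load 29/32]
  6 → side 2 (new)  [load 6/32]
  6 → side 2  [load 12/32]
  23 → side 3 (new)  [load 23/32]
  4 → side 3  [load 27/32]
  6 → side 2  [load 18/32]
  19 → side 4 (new)  [load 19/32]
  20 → side 5 (new)  [load 20/32]
  22 → side 6 (new)  [load 22/32]
  5 → side 3  [load 32/32]
  19 → side 7 (new)  [load 19/32]
7 tape sides opened.

7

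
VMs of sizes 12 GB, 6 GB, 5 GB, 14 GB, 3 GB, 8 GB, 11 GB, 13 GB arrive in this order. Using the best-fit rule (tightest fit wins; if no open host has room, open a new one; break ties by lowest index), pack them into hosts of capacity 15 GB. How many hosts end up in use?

6

  12 → host 1 (new)  [load 12/15]
  6 → host 2 (new)  [load 6/15]
  5 → host 2  [load 11/15]
  14 → host 3 (new)  [load 14/15]
  3 → host 1  [load 15/15]
  8 → host 4 (new)  [load 8/15]
  11 → host 5 (new)  [load 11/15]
  13 → host 6 (new)  [load 13/15]
6 hosts opened.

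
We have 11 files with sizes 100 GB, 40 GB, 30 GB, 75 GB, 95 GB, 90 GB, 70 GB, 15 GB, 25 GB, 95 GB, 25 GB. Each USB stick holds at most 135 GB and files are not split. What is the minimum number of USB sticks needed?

6

Total = 100 + 95 + 95 + 90 + 75 + 70 + 40 + 30 + 25 + 25 + 15 = 660 GB.
Lower bound: ⌈660/135⌉ = 5 USB sticks.
Also, 6 files each exceed 135/2 GB, and no two of those can share a USB stick, so at least 6 USB sticks are needed.
A packing using 6 USB sticks:
  USB stick 1: 100 + 30 = 130
  USB stick 2: 95 + 40 = 135
  USB stick 3: 95 + 25 + 15 = 135
  USB stick 4: 90 + 25 = 115
  USB stick 5: 75 = 75
  USB stick 6: 70 = 70
This matches the lower bound, so 6 is optimal.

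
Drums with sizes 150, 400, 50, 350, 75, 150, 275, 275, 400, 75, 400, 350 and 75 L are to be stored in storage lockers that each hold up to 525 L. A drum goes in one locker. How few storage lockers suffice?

7

Total = 400 + 400 + 400 + 350 + 350 + 275 + 275 + 150 + 150 + 75 + 75 + 75 + 50 = 3025 L.
Lower bound: ⌈3025/525⌉ = 6 storage lockers.
Also, 7 drums each exceed 525/2 L, and no two of those can share a locker, so at least 7 storage lockers are needed.
A packing using 7 storage lockers:
  locker 1: 400 + 75 + 50 = 525
  locker 2: 400 + 75 = 475
  locker 3: 400 + 75 = 475
  locker 4: 350 + 150 = 500
  locker 5: 350 + 150 = 500
  locker 6: 275 = 275
  locker 7: 275 = 275
This matches the lower bound, so 7 is optimal.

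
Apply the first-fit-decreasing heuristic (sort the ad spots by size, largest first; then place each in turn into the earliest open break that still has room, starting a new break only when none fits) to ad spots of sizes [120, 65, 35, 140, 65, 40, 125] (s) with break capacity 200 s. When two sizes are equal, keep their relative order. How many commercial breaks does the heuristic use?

Sorted descending: 140, 125, 120, 65, 65, 40, 35.
  140 → break 1 (new)  [load 140/200]
  125 → break 2 (new)  [load 125/200]
  120 → break 3 (new)  [load 120/200]
  65 → break 2  [load 190/200]
  65 → break 3  [load 185/200]
  40 → break 1  [load 180/200]
  35 → break 4 (new)  [load 35/200]
4 commercial breaks opened.

4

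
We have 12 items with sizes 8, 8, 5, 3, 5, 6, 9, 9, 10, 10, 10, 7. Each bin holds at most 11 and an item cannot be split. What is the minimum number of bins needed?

10

Total = 10 + 10 + 10 + 9 + 9 + 8 + 8 + 7 + 6 + 5 + 5 + 3 = 90.
Lower bound: ⌈90/11⌉ = 9 bins.
A packing using 10 bins:
  bin 1: 10 = 10
  bin 2: 10 = 10
  bin 3: 10 = 10
  bin 4: 9 = 9
  bin 5: 9 = 9
  bin 6: 8 + 3 = 11
  bin 7: 8 = 8
  bin 8: 7 = 7
  bin 9: 6 + 5 = 11
  bin 10: 5 = 5
No arrangement into 9 bins stays within capacity, so 10 is optimal.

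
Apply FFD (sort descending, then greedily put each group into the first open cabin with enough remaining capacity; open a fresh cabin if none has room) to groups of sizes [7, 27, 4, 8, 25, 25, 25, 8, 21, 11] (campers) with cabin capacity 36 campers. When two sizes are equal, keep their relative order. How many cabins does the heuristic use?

Sorted descending: 27, 25, 25, 25, 21, 11, 8, 8, 7, 4.
  27 → cabin 1 (new)  [load 27/36]
  25 → cabin 2 (new)  [load 25/36]
  25 → cabin 3 (new)  [load 25/36]
  25 → cabin 4 (new)  [load 25/36]
  21 → cabin 5 (new)  [load 21/36]
  11 → cabin 2  [load 36/36]
  8 → cabin 1  [load 35/36]
  8 → cabin 3  [load 33/36]
  7 → cabin 4  [load 32/36]
  4 → cabin 4  [load 36/36]
5 cabins opened.

5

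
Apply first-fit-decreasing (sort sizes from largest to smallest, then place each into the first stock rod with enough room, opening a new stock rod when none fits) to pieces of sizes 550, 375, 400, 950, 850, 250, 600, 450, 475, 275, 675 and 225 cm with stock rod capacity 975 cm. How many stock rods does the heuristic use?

7

Sorted descending: 950, 850, 675, 600, 550, 475, 450, 400, 375, 275, 250, 225.
  950 → stock rod 1 (new)  [load 950/975]
  850 → stock rod 2 (new)  [load 850/975]
  675 → stock rod 3 (new)  [load 675/975]
  600 → stock rod 4 (new)  [load 600/975]
  550 → stock rod 5 (new)  [load 550/975]
  475 → stock rod 6 (new)  [load 475/975]
  450 → stock rod 6  [load 925/975]
  400 → stock rod 5  [load 950/975]
  375 → stock rod 4  [load 975/975]
  275 → stock rod 3  [load 950/975]
  250 → stock rod 7 (new)  [load 250/975]
  225 → stock rod 7  [load 475/975]
7 stock rods opened.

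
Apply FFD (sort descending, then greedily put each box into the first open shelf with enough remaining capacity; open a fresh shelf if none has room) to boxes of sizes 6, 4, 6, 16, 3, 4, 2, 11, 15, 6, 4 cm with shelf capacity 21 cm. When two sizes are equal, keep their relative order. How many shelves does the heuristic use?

4

Sorted descending: 16, 15, 11, 6, 6, 6, 4, 4, 4, 3, 2.
  16 → shelf 1 (new)  [load 16/21]
  15 → shelf 2 (new)  [load 15/21]
  11 → shelf 3 (new)  [load 11/21]
  6 → shelf 2  [load 21/21]
  6 → shelf 3  [load 17/21]
  6 → shelf 4 (new)  [load 6/21]
  4 → shelf 1  [load 20/21]
  4 → shelf 3  [load 21/21]
  4 → shelf 4  [load 10/21]
  3 → shelf 4  [load 13/21]
  2 → shelf 4  [load 15/21]
4 shelves opened.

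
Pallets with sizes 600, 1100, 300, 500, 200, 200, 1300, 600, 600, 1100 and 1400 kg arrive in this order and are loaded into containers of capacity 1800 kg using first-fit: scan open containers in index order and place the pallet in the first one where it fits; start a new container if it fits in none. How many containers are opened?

  600 → container 1 (new)  [load 600/1800]
  1100 → container 1  [load 1700/1800]
  300 → container 2 (new)  [load 300/1800]
  500 → container 2  [load 800/1800]
  200 → container 2  [load 1000/1800]
  200 → container 2  [load 1200/1800]
  1300 → container 3 (new)  [load 1300/1800]
  600 → container 2  [load 1800/1800]
  600 → container 4 (new)  [load 600/1800]
  1100 → container 4  [load 1700/1800]
  1400 → container 5 (new)  [load 1400/1800]
5 containers opened.

5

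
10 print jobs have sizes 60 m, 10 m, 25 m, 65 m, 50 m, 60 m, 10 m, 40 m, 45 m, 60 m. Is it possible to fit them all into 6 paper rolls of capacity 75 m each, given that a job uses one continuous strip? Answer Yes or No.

Total = 425 m; ⌈425/75⌉ = 6.
7 print jobs each exceed half the capacity and cannot share a roll, forcing at least 7 paper rolls.
At least 7 paper rolls are required, but only 6 are allowed.

No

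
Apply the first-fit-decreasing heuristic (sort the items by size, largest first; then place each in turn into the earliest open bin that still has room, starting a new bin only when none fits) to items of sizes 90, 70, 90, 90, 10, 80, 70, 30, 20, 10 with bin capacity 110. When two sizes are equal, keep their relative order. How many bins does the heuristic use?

6

Sorted descending: 90, 90, 90, 80, 70, 70, 30, 20, 10, 10.
  90 → bin 1 (new)  [load 90/110]
  90 → bin 2 (new)  [load 90/110]
  90 → bin 3 (new)  [load 90/110]
  80 → bin 4 (new)  [load 80/110]
  70 → bin 5 (new)  [load 70/110]
  70 → bin 6 (new)  [load 70/110]
  30 → bin 4  [load 110/110]
  20 → bin 1  [load 110/110]
  10 → bin 2  [load 100/110]
  10 → bin 2  [load 110/110]
6 bins opened.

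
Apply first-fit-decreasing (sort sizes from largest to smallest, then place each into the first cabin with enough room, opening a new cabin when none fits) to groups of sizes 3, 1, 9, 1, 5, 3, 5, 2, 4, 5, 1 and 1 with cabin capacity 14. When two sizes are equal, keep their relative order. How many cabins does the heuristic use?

3

Sorted descending: 9, 5, 5, 5, 4, 3, 3, 2, 1, 1, 1, 1.
  9 → cabin 1 (new)  [load 9/14]
  5 → cabin 1  [load 14/14]
  5 → cabin 2 (new)  [load 5/14]
  5 → cabin 2  [load 10/14]
  4 → cabin 2  [load 14/14]
  3 → cabin 3 (new)  [load 3/14]
  3 → cabin 3  [load 6/14]
  2 → cabin 3  [load 8/14]
  1 → cabin 3  [load 9/14]
  1 → cabin 3  [load 10/14]
  1 → cabin 3  [load 11/14]
  1 → cabin 3  [load 12/14]
3 cabins opened.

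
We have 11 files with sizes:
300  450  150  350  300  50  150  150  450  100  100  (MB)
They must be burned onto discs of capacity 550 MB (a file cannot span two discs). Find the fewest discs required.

5

Total = 450 + 450 + 350 + 300 + 300 + 150 + 150 + 150 + 100 + 100 + 50 = 2550 MB.
Lower bound: ⌈2550/550⌉ = 5 discs.
A packing using 5 discs:
  disc 1: 450 + 100 = 550
  disc 2: 450 + 100 = 550
  disc 3: 350 + 150 + 50 = 550
  disc 4: 300 + 150 = 450
  disc 5: 300 + 150 = 450
This matches the lower bound, so 5 is optimal.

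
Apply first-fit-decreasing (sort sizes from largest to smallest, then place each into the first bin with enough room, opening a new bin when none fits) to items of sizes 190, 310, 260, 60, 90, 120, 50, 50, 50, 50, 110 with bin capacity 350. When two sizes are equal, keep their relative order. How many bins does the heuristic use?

5

Sorted descending: 310, 260, 190, 120, 110, 90, 60, 50, 50, 50, 50.
  310 → bin 1 (new)  [load 310/350]
  260 → bin 2 (new)  [load 260/350]
  190 → bin 3 (new)  [load 190/350]
  120 → bin 3  [load 310/350]
  110 → bin 4 (new)  [load 110/350]
  90 → bin 2  [load 350/350]
  60 → bin 4  [load 170/350]
  50 → bin 4  [load 220/350]
  50 → bin 4  [load 270/350]
  50 → bin 4  [load 320/350]
  50 → bin 5 (new)  [load 50/350]
5 bins opened.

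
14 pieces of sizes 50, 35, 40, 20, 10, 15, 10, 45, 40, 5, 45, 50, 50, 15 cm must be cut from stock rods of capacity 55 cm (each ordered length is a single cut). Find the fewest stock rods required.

8

Total = 50 + 50 + 50 + 45 + 45 + 40 + 40 + 35 + 20 + 15 + 15 + 10 + 10 + 5 = 430 cm.
Lower bound: ⌈430/55⌉ = 8 stock rods.
A packing using 8 stock rods:
  stock rod 1: 50 + 5 = 55
  stock rod 2: 50 = 50
  stock rod 3: 50 = 50
  stock rod 4: 45 + 10 = 55
  stock rod 5: 45 + 10 = 55
  stock rod 6: 40 + 15 = 55
  stock rod 7: 40 + 15 = 55
  stock rod 8: 35 + 20 = 55
This matches the lower bound, so 8 is optimal.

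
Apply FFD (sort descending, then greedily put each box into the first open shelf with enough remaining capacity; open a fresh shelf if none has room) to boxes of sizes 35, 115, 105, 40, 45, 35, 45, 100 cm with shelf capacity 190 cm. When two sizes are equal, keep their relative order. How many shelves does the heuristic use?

3

Sorted descending: 115, 105, 100, 45, 45, 40, 35, 35.
  115 → shelf 1 (new)  [load 115/190]
  105 → shelf 2 (new)  [load 105/190]
  100 → shelf 3 (new)  [load 100/190]
  45 → shelf 1  [load 160/190]
  45 → shelf 2  [load 150/190]
  40 → shelf 2  [load 190/190]
  35 → shelf 3  [load 135/190]
  35 → shelf 3  [load 170/190]
3 shelves opened.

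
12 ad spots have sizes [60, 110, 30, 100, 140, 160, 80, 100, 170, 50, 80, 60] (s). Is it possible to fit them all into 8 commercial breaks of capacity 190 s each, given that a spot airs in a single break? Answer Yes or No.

A valid assignment using 7 commercial breaks:
  break 1: 170 = 170
  break 2: 160 + 30 = 190
  break 3: 140 + 50 = 190
  break 4: 110 + 80 = 190
  break 5: 100 + 80 = 180
  break 6: 100 + 60 = 160
  break 7: 60 = 60
That uses only 7 ≤ 8, so 8 commercial breaks are enough.

Yes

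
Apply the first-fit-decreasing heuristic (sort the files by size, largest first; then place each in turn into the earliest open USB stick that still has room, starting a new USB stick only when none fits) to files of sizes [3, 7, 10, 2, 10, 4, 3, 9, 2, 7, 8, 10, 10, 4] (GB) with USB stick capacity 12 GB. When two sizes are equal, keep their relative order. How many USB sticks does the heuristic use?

Sorted descending: 10, 10, 10, 10, 9, 8, 7, 7, 4, 4, 3, 3, 2, 2.
  10 → USB stick 1 (new)  [load 10/12]
  10 → USB stick 2 (new)  [load 10/12]
  10 → USB stick 3 (new)  [load 10/12]
  10 → USB stick 4 (new)  [load 10/12]
  9 → USB stick 5 (new)  [load 9/12]
  8 → USB stick 6 (new)  [load 8/12]
  7 → USB stick 7 (new)  [load 7/12]
  7 → USB stick 8 (new)  [load 7/12]
  4 → USB stick 6  [load 12/12]
  4 → USB stick 7  [load 11/12]
  3 → USB stick 5  [load 12/12]
  3 → USB stick 8  [load 10/12]
  2 → USB stick 1  [load 12/12]
  2 → USB stick 2  [load 12/12]
8 USB sticks opened.

8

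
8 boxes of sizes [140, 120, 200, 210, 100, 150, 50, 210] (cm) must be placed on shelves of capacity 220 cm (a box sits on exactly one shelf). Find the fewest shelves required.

6

Total = 210 + 210 + 200 + 150 + 140 + 120 + 100 + 50 = 1180 cm.
Lower bound: ⌈1180/220⌉ = 6 shelves.
A packing using 6 shelves:
  shelf 1: 210 = 210
  shelf 2: 210 = 210
  shelf 3: 200 = 200
  shelf 4: 150 + 50 = 200
  shelf 5: 140 = 140
  shelf 6: 120 + 100 = 220
This matches the lower bound, so 6 is optimal.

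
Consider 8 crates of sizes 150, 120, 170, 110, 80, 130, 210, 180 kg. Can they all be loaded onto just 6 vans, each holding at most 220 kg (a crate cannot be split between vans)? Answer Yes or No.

No

Total = 1150 kg; ⌈1150/220⌉ = 6.
The bound of 6 does not rule out 6, but exhaustive search shows no assignment into 6 vans of capacity 220 kg exists — the minimum is 7.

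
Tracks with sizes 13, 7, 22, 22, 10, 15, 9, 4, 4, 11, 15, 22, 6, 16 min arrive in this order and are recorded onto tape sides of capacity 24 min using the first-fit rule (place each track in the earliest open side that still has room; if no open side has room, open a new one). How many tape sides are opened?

9

  13 → side 1 (new)  [load 13/24]
  7 → side 1  [load 20/24]
  22 → side 2 (new)  [load 22/24]
  22 → side 3 (new)  [load 22/24]
  10 → side 4 (new)  [load 10/24]
  15 → side 5 (new)  [load 15/24]
  9 → side 4  [load 19/24]
  4 → side 1  [load 24/24]
  4 → side 4  [load 23/24]
  11 → side 6 (new)  [load 11/24]
  15 → side 7 (new)  [load 15/24]
  22 → side 8 (new)  [load 22/24]
  6 → side 5  [load 21/24]
  16 → side 9 (new)  [load 16/24]
9 tape sides opened.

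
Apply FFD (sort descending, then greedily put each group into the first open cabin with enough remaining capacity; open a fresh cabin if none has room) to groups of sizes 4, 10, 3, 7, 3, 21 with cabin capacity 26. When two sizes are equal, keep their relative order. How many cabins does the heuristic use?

Sorted descending: 21, 10, 7, 4, 3, 3.
  21 → cabin 1 (new)  [load 21/26]
  10 → cabin 2 (new)  [load 10/26]
  7 → cabin 2  [load 17/26]
  4 → cabin 1  [load 25/26]
  3 → cabin 2  [load 20/26]
  3 → cabin 2  [load 23/26]
2 cabins opened.

2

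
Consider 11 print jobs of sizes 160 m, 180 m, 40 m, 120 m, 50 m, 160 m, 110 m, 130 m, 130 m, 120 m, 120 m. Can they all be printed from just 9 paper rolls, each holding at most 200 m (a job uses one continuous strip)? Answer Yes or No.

Yes

A valid assignment using 9 paper rolls:
  roll 1: 180 = 180
  roll 2: 160 + 40 = 200
  roll 3: 160 = 160
  roll 4: 130 + 50 = 180
  roll 5: 130 = 130
  roll 6: 120 = 120
  roll 7: 120 = 120
  roll 8: 120 = 120
  roll 9: 110 = 110
Every load is within 200 m, so 9 paper rolls suffice.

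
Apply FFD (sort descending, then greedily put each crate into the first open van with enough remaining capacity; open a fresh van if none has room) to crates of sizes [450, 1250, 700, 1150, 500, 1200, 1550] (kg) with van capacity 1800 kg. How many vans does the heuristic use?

Sorted descending: 1550, 1250, 1200, 1150, 700, 500, 450.
  1550 → van 1 (new)  [load 1550/1800]
  1250 → van 2 (new)  [load 1250/1800]
  1200 → van 3 (new)  [load 1200/1800]
  1150 → van 4 (new)  [load 1150/1800]
  700 → van 5 (new)  [load 700/1800]
  500 → van 2  [load 1750/1800]
  450 → van 3  [load 1650/1800]
5 vans opened.

5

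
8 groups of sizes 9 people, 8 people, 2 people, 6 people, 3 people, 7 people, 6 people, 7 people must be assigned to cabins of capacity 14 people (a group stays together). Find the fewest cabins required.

Total = 9 + 8 + 7 + 7 + 6 + 6 + 3 + 2 = 48 people.
Lower bound: ⌈48/14⌉ = 4 cabins.
A packing using 4 cabins:
  cabin 1: 9 + 3 + 2 = 14
  cabin 2: 8 + 6 = 14
  cabin 3: 7 + 7 = 14
  cabin 4: 6 = 6
This matches the lower bound, so 4 is optimal.

4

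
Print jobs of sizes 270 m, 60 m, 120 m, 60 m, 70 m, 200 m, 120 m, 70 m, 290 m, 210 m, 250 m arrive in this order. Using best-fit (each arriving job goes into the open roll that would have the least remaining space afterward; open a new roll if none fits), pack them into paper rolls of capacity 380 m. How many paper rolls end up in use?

6

  270 → roll 1 (new)  [load 270/380]
  60 → roll 1  [load 330/380]
  120 → roll 2 (new)  [load 120/380]
  60 → roll 2  [load 180/380]
  70 → roll 2  [load 250/380]
  200 → roll 3 (new)  [load 200/380]
  120 → roll 2  [load 370/380]
  70 → roll 3  [load 270/380]
  290 → roll 4 (new)  [load 290/380]
  210 → roll 5 (new)  [load 210/380]
  250 → roll 6 (new)  [load 250/380]
6 paper rolls opened.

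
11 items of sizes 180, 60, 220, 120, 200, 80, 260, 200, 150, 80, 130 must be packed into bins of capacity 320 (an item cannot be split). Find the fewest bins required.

6

Total = 260 + 220 + 200 + 200 + 180 + 150 + 130 + 120 + 80 + 80 + 60 = 1680.
Lower bound: ⌈1680/320⌉ = 6 bins.
A packing using 6 bins:
  bin 1: 260 + 60 = 320
  bin 2: 220 + 80 = 300
  bin 3: 200 + 120 = 320
  bin 4: 200 + 80 = 280
  bin 5: 180 + 130 = 310
  bin 6: 150 = 150
This matches the lower bound, so 6 is optimal.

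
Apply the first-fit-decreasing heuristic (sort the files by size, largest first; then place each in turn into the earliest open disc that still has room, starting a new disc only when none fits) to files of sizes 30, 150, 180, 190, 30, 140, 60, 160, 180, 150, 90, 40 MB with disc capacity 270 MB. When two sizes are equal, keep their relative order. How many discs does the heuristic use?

7

Sorted descending: 190, 180, 180, 160, 150, 150, 140, 90, 60, 40, 30, 30.
  190 → disc 1 (new)  [load 190/270]
  180 → disc 2 (new)  [load 180/270]
  180 → disc 3 (new)  [load 180/270]
  160 → disc 4 (new)  [load 160/270]
  150 → disc 5 (new)  [load 150/270]
  150 → disc 6 (new)  [load 150/270]
  140 → disc 7 (new)  [load 140/270]
  90 → disc 2  [load 270/270]
  60 → disc 1  [load 250/270]
  40 → disc 3  [load 220/270]
  30 → disc 3  [load 250/270]
  30 → disc 4  [load 190/270]
7 discs opened.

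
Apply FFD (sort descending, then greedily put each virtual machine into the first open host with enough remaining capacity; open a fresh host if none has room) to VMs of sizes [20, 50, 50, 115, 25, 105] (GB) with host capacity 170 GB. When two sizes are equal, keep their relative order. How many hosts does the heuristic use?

Sorted descending: 115, 105, 50, 50, 25, 20.
  115 → host 1 (new)  [load 115/170]
  105 → host 2 (new)  [load 105/170]
  50 → host 1  [load 165/170]
  50 → host 2  [load 155/170]
  25 → host 3 (new)  [load 25/170]
  20 → host 3  [load 45/170]
3 hosts opened.

3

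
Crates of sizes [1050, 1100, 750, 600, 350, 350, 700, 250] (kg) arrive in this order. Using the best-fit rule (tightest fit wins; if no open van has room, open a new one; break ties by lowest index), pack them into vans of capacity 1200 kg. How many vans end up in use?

  1050 → van 1 (new)  [load 1050/1200]
  1100 → van 2 (new)  [load 1100/1200]
  750 → van 3 (new)  [load 750/1200]
  600 → van 4 (new)  [load 600/1200]
  350 → van 3  [load 1100/1200]
  350 → van 4  [load 950/1200]
  700 → van 5 (new)  [load 700/1200]
  250 → van 4  [load 1200/1200]
5 vans opened.

5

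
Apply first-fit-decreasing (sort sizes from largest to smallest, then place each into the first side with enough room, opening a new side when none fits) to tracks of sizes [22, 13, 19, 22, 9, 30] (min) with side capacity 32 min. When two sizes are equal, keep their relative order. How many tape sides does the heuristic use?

Sorted descending: 30, 22, 22, 19, 13, 9.
  30 → side 1 (new)  [load 30/32]
  22 → side 2 (new)  [load 22/32]
  22 → side 3 (new)  [load 22/32]
  19 → side 4 (new)  [load 19/32]
  13 → side 4  [load 32/32]
  9 → side 2  [load 31/32]
4 tape sides opened.

4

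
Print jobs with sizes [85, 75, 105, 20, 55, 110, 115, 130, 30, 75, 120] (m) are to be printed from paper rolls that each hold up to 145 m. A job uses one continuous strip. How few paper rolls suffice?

8

Total = 130 + 120 + 115 + 110 + 105 + 85 + 75 + 75 + 55 + 30 + 20 = 920 m.
Lower bound: ⌈920/145⌉ = 7 paper rolls.
Also, 8 print jobs each exceed 145/2 m, and no two of those can share a roll, so at least 8 paper rolls are needed.
A packing using 8 paper rolls:
  roll 1: 130 = 130
  roll 2: 120 + 20 = 140
  roll 3: 115 + 30 = 145
  roll 4: 110 = 110
  roll 5: 105 = 105
  roll 6: 85 + 55 = 140
  roll 7: 75 = 75
  roll 8: 75 = 75
This matches the lower bound, so 8 is optimal.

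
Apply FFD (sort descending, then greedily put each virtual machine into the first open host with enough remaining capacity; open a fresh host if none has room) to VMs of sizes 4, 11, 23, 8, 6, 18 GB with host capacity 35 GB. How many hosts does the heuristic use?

Sorted descending: 23, 18, 11, 8, 6, 4.
  23 → host 1 (new)  [load 23/35]
  18 → host 2 (new)  [load 18/35]
  11 → host 1  [load 34/35]
  8 → host 2  [load 26/35]
  6 → host 2  [load 32/35]
  4 → host 3 (new)  [load 4/35]
3 hosts opened.

3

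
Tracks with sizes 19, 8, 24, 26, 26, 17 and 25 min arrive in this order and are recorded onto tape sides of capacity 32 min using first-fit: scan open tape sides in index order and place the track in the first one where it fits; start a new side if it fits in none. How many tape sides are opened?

6

  19 → side 1 (new)  [load 19/32]
  8 → side 1  [load 27/32]
  24 → side 2 (new)  [load 24/32]
  26 → side 3 (new)  [load 26/32]
  26 → side 4 (new)  [load 26/32]
  17 → side 5 (new)  [load 17/32]
  25 → side 6 (new)  [load 25/32]
6 tape sides opened.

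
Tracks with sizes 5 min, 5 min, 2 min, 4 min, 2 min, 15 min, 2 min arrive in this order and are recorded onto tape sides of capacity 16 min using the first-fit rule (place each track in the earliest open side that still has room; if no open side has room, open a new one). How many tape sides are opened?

  5 → side 1 (new)  [load 5/16]
  5 → side 1  [load 10/16]
  2 → side 1  [load 12/16]
  4 → side 1  [load 16/16]
  2 → side 2 (new)  [load 2/16]
  15 → side 3 (new)  [load 15/16]
  2 → side 2  [load 4/16]
3 tape sides opened.

3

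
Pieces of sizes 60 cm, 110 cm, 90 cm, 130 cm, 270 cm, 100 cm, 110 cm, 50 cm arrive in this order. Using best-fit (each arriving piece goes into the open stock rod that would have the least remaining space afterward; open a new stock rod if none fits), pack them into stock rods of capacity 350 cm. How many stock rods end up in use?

  60 → stock rod 1 (new)  [load 60/350]
  110 → stock rod 1  [load 170/350]
  90 → stock rod 1  [load 260/350]
  130 → stock rod 2 (new)  [load 130/350]
  270 → stock rod 3 (new)  [load 270/350]
  100 → stock rod 2  [load 230/350]
  110 → stock rod 2  [load 340/350]
  50 → stock rod 3  [load 320/350]
3 stock rods opened.

3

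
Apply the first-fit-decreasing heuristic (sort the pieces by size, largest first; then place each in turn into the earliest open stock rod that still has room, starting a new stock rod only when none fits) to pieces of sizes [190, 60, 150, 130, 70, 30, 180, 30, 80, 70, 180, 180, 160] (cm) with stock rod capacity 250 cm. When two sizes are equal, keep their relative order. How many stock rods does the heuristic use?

Sorted descending: 190, 180, 180, 180, 160, 150, 130, 80, 70, 70, 60, 30, 30.
  190 → stock rod 1 (new)  [load 190/250]
  180 → stock rod 2 (new)  [load 180/250]
  180 → stock rod 3 (new)  [load 180/250]
  180 → stock rod 4 (new)  [load 180/250]
  160 → stock rod 5 (new)  [load 160/250]
  150 → stock rod 6 (new)  [load 150/250]
  130 → stock rod 7 (new)  [load 130/250]
  80 → stock rod 5  [load 240/250]
  70 → stock rod 2  [load 250/250]
  70 → stock rod 3  [load 250/250]
  60 → stock rod 1  [load 250/250]
  30 → stock rod 4  [load 210/250]
  30 → stock rod 4  [load 240/250]
7 stock rods opened.

7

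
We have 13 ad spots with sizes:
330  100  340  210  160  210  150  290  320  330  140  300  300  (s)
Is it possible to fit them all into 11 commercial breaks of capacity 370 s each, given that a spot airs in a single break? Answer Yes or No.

A valid assignment using 10 commercial breaks:
  break 1: 340 = 340
  break 2: 330 = 330
  break 3: 330 = 330
  break 4: 320 = 320
  break 5: 300 = 300
  break 6: 300 = 300
  break 7: 290 = 290
  break 8: 210 + 160 = 370
  break 9: 210 + 150 = 360
  break 10: 140 + 100 = 240
That uses only 10 ≤ 11, so 11 commercial breaks are enough.

Yes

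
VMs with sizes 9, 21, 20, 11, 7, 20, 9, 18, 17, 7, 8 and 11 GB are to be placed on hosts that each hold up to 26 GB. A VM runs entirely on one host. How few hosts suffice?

7

Total = 21 + 20 + 20 + 18 + 17 + 11 + 11 + 9 + 9 + 8 + 7 + 7 = 158 GB.
Lower bound: ⌈158/26⌉ = 7 hosts.
A packing using 7 hosts:
  host 1: 21 = 21
  host 2: 20 = 20
  host 3: 20 = 20
  host 4: 18 + 8 = 26
  host 5: 17 + 9 = 26
  host 6: 11 + 11 = 22
  host 7: 9 + 7 + 7 = 23
This matches the lower bound, so 7 is optimal.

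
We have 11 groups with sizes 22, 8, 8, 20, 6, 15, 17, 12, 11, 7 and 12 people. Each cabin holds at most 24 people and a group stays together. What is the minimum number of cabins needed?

Total = 22 + 20 + 17 + 15 + 12 + 12 + 11 + 8 + 8 + 7 + 6 = 138 people.
Lower bound: ⌈138/24⌉ = 6 cabins.
A packing using 7 cabins:
  cabin 1: 22 = 22
  cabin 2: 20 = 20
  cabin 3: 17 + 7 = 24
  cabin 4: 15 + 8 = 23
  cabin 5: 12 + 12 = 24
  cabin 6: 11 + 8 = 19
  cabin 7: 6 = 6
No arrangement into 6 cabins stays within capacity, so 7 is optimal.

7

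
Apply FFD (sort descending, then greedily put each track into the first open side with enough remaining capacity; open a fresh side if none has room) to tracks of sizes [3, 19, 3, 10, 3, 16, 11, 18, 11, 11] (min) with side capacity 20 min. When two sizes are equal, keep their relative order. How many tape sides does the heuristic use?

7

Sorted descending: 19, 18, 16, 11, 11, 11, 10, 3, 3, 3.
  19 → side 1 (new)  [load 19/20]
  18 → side 2 (new)  [load 18/20]
  16 → side 3 (new)  [load 16/20]
  11 → side 4 (new)  [load 11/20]
  11 → side 5 (new)  [load 11/20]
  11 → side 6 (new)  [load 11/20]
  10 → side 7 (new)  [load 10/20]
  3 → side 3  [load 19/20]
  3 → side 4  [load 14/20]
  3 → side 4  [load 17/20]
7 tape sides opened.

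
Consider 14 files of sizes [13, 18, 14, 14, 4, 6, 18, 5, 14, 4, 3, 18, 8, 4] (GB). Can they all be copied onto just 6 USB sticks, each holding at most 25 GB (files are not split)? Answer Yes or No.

No

Total = 143 GB; ⌈143/25⌉ = 6.
7 files each exceed half the capacity and cannot share a USB stick, forcing at least 7 USB sticks.
At least 7 USB sticks are required, but only 6 are allowed.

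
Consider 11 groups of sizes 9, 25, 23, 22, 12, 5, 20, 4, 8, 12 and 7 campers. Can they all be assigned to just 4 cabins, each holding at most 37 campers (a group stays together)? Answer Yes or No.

A valid assignment using 4 cabins:
  cabin 1: 25 + 12 = 37
  cabin 2: 23 + 9 + 5 = 37
  cabin 3: 22 + 8 + 7 = 37
  cabin 4: 20 + 12 + 4 = 36
Every load is within 37 campers, so 4 cabins suffice.

Yes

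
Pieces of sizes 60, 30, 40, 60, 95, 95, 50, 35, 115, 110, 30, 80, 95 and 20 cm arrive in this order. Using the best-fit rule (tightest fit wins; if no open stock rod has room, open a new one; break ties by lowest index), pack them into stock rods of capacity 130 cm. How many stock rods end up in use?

8

  60 → stock rod 1 (new)  [load 60/130]
  30 → stock rod 1  [load 90/130]
  40 → stock rod 1  [load 130/130]
  60 → stock rod 2 (new)  [load 60/130]
  95 → stock rod 3 (new)  [load 95/130]
  95 → stock rod 4 (new)  [load 95/130]
  50 → stock rod 2  [load 110/130]
  35 → stock rod 3  [load 130/130]
  115 → stock rod 5 (new)  [load 115/130]
  110 → stock rod 6 (new)  [load 110/130]
  30 → stock rod 4  [load 125/130]
  80 → stock rod 7 (new)  [load 80/130]
  95 → stock rod 8 (new)  [load 95/130]
  20 → stock rod 2  [load 130/130]
8 stock rods opened.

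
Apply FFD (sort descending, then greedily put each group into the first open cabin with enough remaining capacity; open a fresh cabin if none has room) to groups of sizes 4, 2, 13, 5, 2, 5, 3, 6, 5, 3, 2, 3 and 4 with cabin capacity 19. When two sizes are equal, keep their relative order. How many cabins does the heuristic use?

Sorted descending: 13, 6, 5, 5, 5, 4, 4, 3, 3, 3, 2, 2, 2.
  13 → cabin 1 (new)  [load 13/19]
  6 → cabin 1  [load 19/19]
  5 → cabin 2 (new)  [load 5/19]
  5 → cabin 2  [load 10/19]
  5 → cabin 2  [load 15/19]
  4 → cabin 2  [load 19/19]
  4 → cabin 3 (new)  [load 4/19]
  3 → cabin 3  [load 7/19]
  3 → cabin 3  [load 10/19]
  3 → cabin 3  [load 13/19]
  2 → cabin 3  [load 15/19]
  2 → cabin 3  [load 17/19]
  2 → cabin 3  [load 19/19]
3 cabins opened.

3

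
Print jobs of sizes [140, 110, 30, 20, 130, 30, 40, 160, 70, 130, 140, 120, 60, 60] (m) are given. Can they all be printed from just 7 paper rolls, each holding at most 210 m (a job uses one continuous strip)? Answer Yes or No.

A valid assignment using 7 paper rolls:
  roll 1: 160 + 40 = 200
  roll 2: 140 + 70 = 210
  roll 3: 140 + 60 = 200
  roll 4: 130 + 60 + 20 = 210
  roll 5: 130 + 30 + 30 = 190
  roll 6: 120 = 120
  roll 7: 110 = 110
Every load is within 210 m, so 7 paper rolls suffice.

Yes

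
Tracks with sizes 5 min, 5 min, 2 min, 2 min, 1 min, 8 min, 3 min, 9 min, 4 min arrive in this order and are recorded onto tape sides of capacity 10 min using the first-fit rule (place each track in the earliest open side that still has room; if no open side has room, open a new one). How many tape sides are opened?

  5 → side 1 (new)  [load 5/10]
  5 → side 1  [load 10/10]
  2 → side 2 (new)  [load 2/10]
  2 → side 2  [load 4/10]
  1 → side 2  [load 5/10]
  8 → side 3 (new)  [load 8/10]
  3 → side 2  [load 8/10]
  9 → side 4 (new)  [load 9/10]
  4 → side 5 (new)  [load 4/10]
5 tape sides opened.

5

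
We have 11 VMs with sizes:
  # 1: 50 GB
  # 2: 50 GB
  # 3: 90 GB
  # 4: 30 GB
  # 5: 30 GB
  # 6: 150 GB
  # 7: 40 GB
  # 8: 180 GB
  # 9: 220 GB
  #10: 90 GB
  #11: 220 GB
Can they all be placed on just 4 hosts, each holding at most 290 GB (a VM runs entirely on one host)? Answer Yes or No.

Total = 1150 GB; ⌈1150/290⌉ = 4.
The bound of 4 does not rule out 4, but exhaustive search shows no assignment into 4 hosts of capacity 290 GB exists — the minimum is 5.

No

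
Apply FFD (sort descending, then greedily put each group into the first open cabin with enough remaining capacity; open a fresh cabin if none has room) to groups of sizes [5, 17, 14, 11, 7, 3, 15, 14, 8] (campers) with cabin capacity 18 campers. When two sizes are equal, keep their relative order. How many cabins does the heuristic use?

6

Sorted descending: 17, 15, 14, 14, 11, 8, 7, 5, 3.
  17 → cabin 1 (new)  [load 17/18]
  15 → cabin 2 (new)  [load 15/18]
  14 → cabin 3 (new)  [load 14/18]
  14 → cabin 4 (new)  [load 14/18]
  11 → cabin 5 (new)  [load 11/18]
  8 → cabin 6 (new)  [load 8/18]
  7 → cabin 5  [load 18/18]
  5 → cabin 6  [load 13/18]
  3 → cabin 2  [load 18/18]
6 cabins opened.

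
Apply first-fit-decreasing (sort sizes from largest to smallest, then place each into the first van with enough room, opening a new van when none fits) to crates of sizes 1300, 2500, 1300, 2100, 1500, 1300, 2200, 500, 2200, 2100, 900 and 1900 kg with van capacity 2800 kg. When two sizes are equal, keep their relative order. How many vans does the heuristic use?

Sorted descending: 2500, 2200, 2200, 2100, 2100, 1900, 1500, 1300, 1300, 1300, 900, 500.
  2500 → van 1 (new)  [load 2500/2800]
  2200 → van 2 (new)  [load 2200/2800]
  2200 → van 3 (new)  [load 2200/2800]
  2100 → van 4 (new)  [load 2100/2800]
  2100 → van 5 (new)  [load 2100/2800]
  1900 → van 6 (new)  [load 1900/2800]
  1500 → van 7 (new)  [load 1500/2800]
  1300 → van 7  [load 2800/2800]
  1300 → van 8 (new)  [load 1300/2800]
  1300 → van 8  [load 2600/2800]
  900 → van 6  [load 2800/2800]
  500 → van 2  [load 2700/2800]
8 vans opened.

8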